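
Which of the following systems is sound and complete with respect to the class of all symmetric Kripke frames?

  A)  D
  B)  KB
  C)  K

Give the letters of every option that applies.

B

(A) D is determined by the class of serial frames.
(B) KB is determined by exactly this class.
(C) K is determined by the class of arbitrary frames.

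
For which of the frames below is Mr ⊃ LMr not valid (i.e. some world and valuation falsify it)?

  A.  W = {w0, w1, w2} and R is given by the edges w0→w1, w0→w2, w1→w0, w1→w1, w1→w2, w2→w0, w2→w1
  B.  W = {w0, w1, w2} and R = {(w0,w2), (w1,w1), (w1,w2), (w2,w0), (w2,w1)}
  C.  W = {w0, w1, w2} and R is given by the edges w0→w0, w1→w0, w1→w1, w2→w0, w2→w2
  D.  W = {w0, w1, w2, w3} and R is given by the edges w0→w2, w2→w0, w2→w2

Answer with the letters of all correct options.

The schema Mr ⊃ LMr is axiom 5; it is valid on a frame iff R is euclidean.
(A) R is not euclidean (w0 R w2 and w0 R w2 but not w2 R w2), so the schema fails here.
(B) R is not euclidean (w2 R w0 and w2 R w1 but not w0 R w1), so the schema fails here.
(C) R is not euclidean (w1 R w0 and w1 R w1 but not w0 R w1), so the schema fails here.
(D) R is not euclidean (w2 R w0 and w2 R w0 but not w0 R w0), so the schema fails here.

A, B, C, D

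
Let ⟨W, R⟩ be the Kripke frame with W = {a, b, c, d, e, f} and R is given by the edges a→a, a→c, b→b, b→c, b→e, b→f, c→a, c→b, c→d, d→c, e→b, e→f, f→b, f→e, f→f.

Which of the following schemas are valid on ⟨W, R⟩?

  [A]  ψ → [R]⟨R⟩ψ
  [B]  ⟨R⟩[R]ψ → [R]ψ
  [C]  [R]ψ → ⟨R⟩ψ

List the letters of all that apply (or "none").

A, C

R is symmetric: every R-edge is matched by its reverse.
R is not euclidean: b R c and b R e but not c R e.
R is serial: every world has an R-successor.
(A) ψ → [R]⟨R⟩ψ (axiom B) characterises the symmetric frames. R is symmetric — valid.
(B) ⟨R⟩[R]ψ → [R]ψ (the dual of axiom 5) characterises the euclidean frames. R is not euclidean — not valid.
(C) axiom D: valid iff R is serial. R is serial — valid.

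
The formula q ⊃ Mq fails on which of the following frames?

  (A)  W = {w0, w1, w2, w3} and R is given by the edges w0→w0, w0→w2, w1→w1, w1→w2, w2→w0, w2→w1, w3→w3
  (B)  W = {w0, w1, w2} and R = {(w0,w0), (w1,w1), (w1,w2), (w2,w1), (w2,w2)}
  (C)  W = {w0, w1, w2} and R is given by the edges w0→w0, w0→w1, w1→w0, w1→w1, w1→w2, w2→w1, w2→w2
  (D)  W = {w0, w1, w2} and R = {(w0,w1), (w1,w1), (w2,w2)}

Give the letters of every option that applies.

A, D

The schema q ⊃ Mq is the dual of axiom T; it is valid on a frame iff R is reflexive.
(A) R is not reflexive (not w2 R w2), so the schema fails here.
(B) R is reflexive (each world relates to itself), so the schema is valid here.
(C) R is reflexive (each world relates to itself), so the schema is valid here.
(D) R is not reflexive (not w0 R w0), so the schema fails here.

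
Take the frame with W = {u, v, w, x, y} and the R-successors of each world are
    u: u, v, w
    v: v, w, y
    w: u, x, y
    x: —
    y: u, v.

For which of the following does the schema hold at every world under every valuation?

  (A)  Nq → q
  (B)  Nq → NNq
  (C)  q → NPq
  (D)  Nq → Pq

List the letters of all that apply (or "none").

R is not reflexive: not w R w.
R is not symmetric: u R v but not v R u.
R is not transitive: u R v and v R y but not u R y.
R is not serial: x has no R-successor.
(A) Nq → q is axiom T, which corresponds to reflexivity. R is not reflexive — not valid.
(B) Nq → NNq (axiom 4) characterises the transitive frames. R is not transitive — not valid.
(C) q → NPq is axiom B; it is valid on a frame exactly when R is symmetric. R is not symmetric, so not valid.
(D) Nq → Pq is axiom D; it is valid on a frame exactly when R is serial. R is not serial, so not valid.

none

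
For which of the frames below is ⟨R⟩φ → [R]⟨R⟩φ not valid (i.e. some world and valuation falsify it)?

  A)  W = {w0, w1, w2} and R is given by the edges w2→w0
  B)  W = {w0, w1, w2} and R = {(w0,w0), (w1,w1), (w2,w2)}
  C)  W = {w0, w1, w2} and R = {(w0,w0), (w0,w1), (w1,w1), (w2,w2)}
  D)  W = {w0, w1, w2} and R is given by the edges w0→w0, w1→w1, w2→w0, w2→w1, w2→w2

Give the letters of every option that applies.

A, C, D

The schema ⟨R⟩φ → [R]⟨R⟩φ is axiom 5; it is valid on a frame iff R is euclidean.
(A) R is not euclidean (w2 R w0 and w2 R w0 but not w0 R w0), so the schema fails here.
(B) R is euclidean (any two R-successors of the same world are R-related), so the schema is valid here.
(C) R is not euclidean (w0 R w1 and w0 R w0 but not w1 R w0), so the schema fails here.
(D) R is not euclidean (w2 R w0 and w2 R w1 but not w0 R w1), so the schema fails here.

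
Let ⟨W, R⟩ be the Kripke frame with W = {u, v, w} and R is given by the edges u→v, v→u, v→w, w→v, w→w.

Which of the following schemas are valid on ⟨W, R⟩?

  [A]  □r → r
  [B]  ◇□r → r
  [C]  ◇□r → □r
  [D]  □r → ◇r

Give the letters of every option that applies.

B, D

R is not reflexive: not u R u.
R is symmetric: every R-edge is matched by its reverse.
R is not euclidean: v R u and v R w but not u R w.
R is serial: every world has an R-successor.
(A) □r → r (axiom T) characterises the reflexive frames. R is not reflexive — not valid.
(B) ◇□r → r is the dual of axiom B; it is valid on a frame exactly when R is symmetric. R is symmetric, so valid.
(C) ◇□r → □r is the dual of axiom 5; it is valid on a frame exactly when R is euclidean. R is not euclidean, so not valid.
(D) □r → ◇r is axiom D; it is valid on a frame exactly when R is serial. R is serial, so valid.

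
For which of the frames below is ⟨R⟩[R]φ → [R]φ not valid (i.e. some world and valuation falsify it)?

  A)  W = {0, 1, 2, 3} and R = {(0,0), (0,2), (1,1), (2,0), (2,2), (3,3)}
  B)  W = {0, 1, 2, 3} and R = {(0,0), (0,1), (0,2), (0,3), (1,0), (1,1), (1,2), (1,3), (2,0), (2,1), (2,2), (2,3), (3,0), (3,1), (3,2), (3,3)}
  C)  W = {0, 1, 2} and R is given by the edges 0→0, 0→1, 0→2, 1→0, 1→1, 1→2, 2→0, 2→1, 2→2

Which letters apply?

none

The schema ⟨R⟩[R]φ → [R]φ is the dual of axiom 5; it is valid on a frame iff R is euclidean.
(A) R is euclidean (any two R-successors of the same world are R-related), so the schema is valid here.
(B) R is euclidean (any two R-successors of the same world are R-related), so the schema is valid here.
(C) R is euclidean (any two R-successors of the same world are R-related), so the schema is valid here.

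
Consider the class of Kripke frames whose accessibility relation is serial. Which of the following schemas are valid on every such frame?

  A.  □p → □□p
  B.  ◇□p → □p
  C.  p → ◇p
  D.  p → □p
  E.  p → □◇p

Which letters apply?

(A) □p → □□p is axiom 4; it is valid on a frame exactly when R is transitive. Such an R need not be transitive, so not valid.
(B) ◇□p → □p is the dual of axiom 5, which corresponds to the euclidean property. Such an R need not be euclidean — not valid.
(C) p → ◇p is the dual of axiom T; it is valid on a frame exactly when R is reflexive. Such an R need not be reflexive, so not valid.
(D) p → □p is valid only on frames where every R-edge is a self-loop. Such an R need not be a subset of the identity — not valid.
(E) p → □◇p is axiom B, which corresponds to symmetry. Such an R need not be symmetric — not valid.

none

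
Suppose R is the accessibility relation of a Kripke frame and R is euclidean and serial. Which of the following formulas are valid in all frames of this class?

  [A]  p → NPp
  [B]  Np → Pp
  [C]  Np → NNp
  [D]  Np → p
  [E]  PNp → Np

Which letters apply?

B, E

(A) p → NPp is axiom B; it is valid on a frame exactly when R is symmetric. Such an R need not be symmetric, so not valid.
(B) Np → Pp is axiom D; it is valid on a frame exactly when R is serial. Every such R is serial, so valid.
(C) Np → NNp is axiom 4, which corresponds to transitivity. Such an R need not be transitive — not valid.
(D) Np → p (axiom T) characterises the reflexive frames. Such an R need not be reflexive — not valid.
(E) PNp → Np is the dual of axiom 5; it is valid on a frame exactly when R is euclidean. Every such R is euclidean, so valid.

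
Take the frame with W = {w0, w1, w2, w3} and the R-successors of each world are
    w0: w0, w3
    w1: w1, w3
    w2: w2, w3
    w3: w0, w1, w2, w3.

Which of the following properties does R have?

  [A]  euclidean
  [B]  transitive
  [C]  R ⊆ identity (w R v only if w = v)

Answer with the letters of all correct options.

none

(A) not euclidean: w3 R w0 and w3 R w1 but not w0 R w1.
(B) not transitive: w0 R w3 and w3 R w1 but not w0 R w1.
(C) not ⊆ identity: w0 R w3 with w0 ≠ w3.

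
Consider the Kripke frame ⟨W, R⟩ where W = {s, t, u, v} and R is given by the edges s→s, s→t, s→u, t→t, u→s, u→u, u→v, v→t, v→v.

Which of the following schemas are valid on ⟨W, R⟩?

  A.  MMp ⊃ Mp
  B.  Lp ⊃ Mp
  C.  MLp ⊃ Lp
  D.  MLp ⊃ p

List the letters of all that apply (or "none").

R is not symmetric: s R t but not t R s.
R is not transitive: s R u and u R v but not s R v.
R is not euclidean: s R t and s R s but not t R s.
R is serial: every world has an R-successor.
(A) MMp ⊃ Mp is the dual of axiom 4; it is valid on a frame exactly when R is transitive. R is not transitive, so not valid.
(B) Lp ⊃ Mp is axiom D; it is valid on a frame exactly when R is serial. R is serial, so valid.
(C) the dual of axiom 5: valid iff R is euclidean. R is not euclidean — not valid.
(D) the dual of axiom B: valid iff R is symmetric. R is not symmetric — not valid.

B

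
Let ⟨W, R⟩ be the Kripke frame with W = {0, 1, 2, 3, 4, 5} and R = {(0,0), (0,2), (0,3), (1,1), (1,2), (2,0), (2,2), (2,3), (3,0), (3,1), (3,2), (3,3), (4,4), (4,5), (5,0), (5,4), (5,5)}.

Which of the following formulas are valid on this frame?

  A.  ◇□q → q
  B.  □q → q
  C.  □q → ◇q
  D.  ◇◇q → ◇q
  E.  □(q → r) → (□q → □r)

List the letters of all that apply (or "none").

B, C, E

R is reflexive: each world relates to itself.
R is not symmetric: 1 R 2 but not 2 R 1.
R is not transitive: 0 R 3 and 3 R 1 but not 0 R 1.
R is serial: every world has an R-successor.
(A) ◇□q → q is the dual of axiom B; it is valid on a frame exactly when R is symmetric. R is not symmetric, so not valid.
(B) □q → q is axiom T, which corresponds to reflexivity. R is reflexive — valid.
(C) □q → ◇q (axiom D) characterises the serial frames. R is serial — valid.
(D) ◇◇q → ◇q is the dual of axiom 4, which corresponds to transitivity. R is not transitive — not valid.
(E) □(q → r) → (□q → □r) is the K axiom; it holds on all frames — valid.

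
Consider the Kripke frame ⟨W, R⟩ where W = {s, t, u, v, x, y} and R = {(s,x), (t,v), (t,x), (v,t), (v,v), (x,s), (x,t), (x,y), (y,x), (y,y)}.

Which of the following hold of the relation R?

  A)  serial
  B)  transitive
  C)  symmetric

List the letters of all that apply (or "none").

C

(A) not serial: u has no R-successor.
(B) not transitive: s R x and x R s but not s R s.
(C) symmetric: every R-edge is matched by its reverse.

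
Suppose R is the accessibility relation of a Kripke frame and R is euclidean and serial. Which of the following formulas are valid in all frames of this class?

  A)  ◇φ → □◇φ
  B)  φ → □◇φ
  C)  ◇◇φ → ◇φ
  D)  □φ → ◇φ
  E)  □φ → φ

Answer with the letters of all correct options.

A, D

(A) ◇φ → □◇φ is axiom 5, which corresponds to the euclidean property. Every such R is euclidean — valid.
(B) axiom B: valid iff R is symmetric. Such an R need not be symmetric — not valid.
(C) ◇◇φ → ◇φ is the dual of axiom 4, which corresponds to transitivity. Such an R need not be transitive — not valid.
(D) □φ → ◇φ (axiom D) characterises the serial frames. Every such R is serial — valid.
(E) □φ → φ is axiom T; it is valid on a frame exactly when R is reflexive. Such an R need not be reflexive, so not valid.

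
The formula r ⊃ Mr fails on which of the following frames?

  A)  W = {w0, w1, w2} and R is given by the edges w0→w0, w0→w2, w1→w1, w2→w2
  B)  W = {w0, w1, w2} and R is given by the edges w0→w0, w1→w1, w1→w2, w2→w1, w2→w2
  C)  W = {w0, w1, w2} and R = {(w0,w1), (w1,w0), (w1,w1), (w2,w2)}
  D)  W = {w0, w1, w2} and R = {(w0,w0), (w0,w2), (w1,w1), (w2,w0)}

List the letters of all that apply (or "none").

The schema r ⊃ Mr is the dual of axiom T; it is valid on a frame iff R is reflexive.
(A) R is reflexive (each world relates to itself), so the schema is valid here.
(B) R is reflexive (each world relates to itself), so the schema is valid here.
(C) R is not reflexive (not w0 R w0), so the schema fails here.
(D) R is not reflexive (not w2 R w2), so the schema fails here.

C, D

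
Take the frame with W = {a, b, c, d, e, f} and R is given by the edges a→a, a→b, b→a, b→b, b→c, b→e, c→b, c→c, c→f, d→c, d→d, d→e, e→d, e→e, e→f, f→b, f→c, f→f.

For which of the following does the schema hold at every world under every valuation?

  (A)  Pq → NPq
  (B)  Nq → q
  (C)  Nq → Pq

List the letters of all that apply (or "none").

R is reflexive: each world relates to itself.
R is not euclidean: b R a and b R c but not a R c.
R is serial: every world has an R-successor.
(A) Pq → NPq is axiom 5; it is valid on a frame exactly when R is euclidean. R is not euclidean, so not valid.
(B) Nq → q (axiom T) characterises the reflexive frames. R is reflexive — valid.
(C) Nq → Pq is axiom D; it is valid on a frame exactly when R is serial. R is serial, so valid.

B, C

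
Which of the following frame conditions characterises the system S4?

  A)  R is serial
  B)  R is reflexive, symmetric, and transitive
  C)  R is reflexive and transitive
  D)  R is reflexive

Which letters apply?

C

(A) this class determines D, not S4.
(B) this class determines S5, not S4.
(C) S4 is sound and complete for exactly this class.
(D) this class determines T (= KT), not S4.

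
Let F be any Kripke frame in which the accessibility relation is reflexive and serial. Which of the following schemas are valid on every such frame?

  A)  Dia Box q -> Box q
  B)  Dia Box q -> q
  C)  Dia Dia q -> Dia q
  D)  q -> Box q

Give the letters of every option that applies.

(A) Dia Box q -> Box q (the dual of axiom 5) characterises the euclidean frames. Such an R need not be euclidean — not valid.
(B) Dia Box q -> q is the dual of axiom B; it is valid on a frame exactly when R is symmetric. Such an R need not be symmetric, so not valid.
(C) the dual of axiom 4: valid iff R is transitive. Such an R need not be transitive — not valid.
(D) q -> Box q is valid only on frames where every R-edge is a self-loop. Such an R need not be a subset of the identity — not valid.

none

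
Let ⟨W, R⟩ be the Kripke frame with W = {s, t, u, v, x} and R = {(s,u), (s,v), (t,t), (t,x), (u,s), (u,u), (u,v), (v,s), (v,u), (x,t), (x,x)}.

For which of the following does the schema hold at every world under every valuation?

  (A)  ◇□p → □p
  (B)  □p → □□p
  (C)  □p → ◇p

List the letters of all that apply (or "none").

R is not transitive: s R u and u R s but not s R s.
R is not euclidean: s R v and s R v but not v R v.
R is serial: every world has an R-successor.
(A) ◇□p → □p (the dual of axiom 5) characterises the euclidean frames. R is not euclidean — not valid.
(B) □p → □□p is axiom 4, which corresponds to transitivity. R is not transitive — not valid.
(C) □p → ◇p (axiom D) characterises the serial frames. R is serial — valid.

C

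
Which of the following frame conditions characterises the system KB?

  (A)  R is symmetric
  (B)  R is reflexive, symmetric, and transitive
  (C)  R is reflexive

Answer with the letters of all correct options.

(A) KB is sound and complete for exactly this class.
(B) this class determines S5, not KB.
(C) this class determines T (= KT), not KB.

A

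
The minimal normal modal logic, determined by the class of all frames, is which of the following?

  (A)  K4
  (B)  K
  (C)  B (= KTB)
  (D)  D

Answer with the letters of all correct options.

(A) K4 is determined by the class of transitive frames.
(B) K is determined by exactly this class.
(C) B (= KTB) is determined by the class of reflexive and symmetric frames.
(D) D is determined by the class of serial frames.

B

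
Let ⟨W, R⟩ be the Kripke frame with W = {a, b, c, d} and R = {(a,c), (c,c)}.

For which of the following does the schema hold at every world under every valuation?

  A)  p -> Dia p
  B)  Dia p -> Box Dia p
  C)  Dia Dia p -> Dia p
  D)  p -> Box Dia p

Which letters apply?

B, C

R is not reflexive: not a R a.
R is not symmetric: a R c but not c R a.
R is transitive: R is closed under composition.
R is euclidean: any two R-successors of the same world are R-related.
(A) p -> Dia p is the dual of axiom T; it is valid on a frame exactly when R is reflexive. R is not reflexive, so not valid.
(B) Dia p -> Box Dia p is axiom 5, which corresponds to the euclidean property. R is euclidean — valid.
(C) Dia Dia p -> Dia p is the dual of axiom 4, which corresponds to transitivity. R is transitive — valid.
(D) p -> Box Dia p is axiom B, which corresponds to symmetry. R is not symmetric — not valid.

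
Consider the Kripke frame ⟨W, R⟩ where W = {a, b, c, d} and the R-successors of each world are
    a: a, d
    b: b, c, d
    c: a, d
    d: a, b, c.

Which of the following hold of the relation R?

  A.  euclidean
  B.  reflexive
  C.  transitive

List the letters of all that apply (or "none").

(A) not euclidean: b R c and b R b but not c R b.
(B) not reflexive: not c R c.
(C) not transitive: a R d and d R b but not a R b.

none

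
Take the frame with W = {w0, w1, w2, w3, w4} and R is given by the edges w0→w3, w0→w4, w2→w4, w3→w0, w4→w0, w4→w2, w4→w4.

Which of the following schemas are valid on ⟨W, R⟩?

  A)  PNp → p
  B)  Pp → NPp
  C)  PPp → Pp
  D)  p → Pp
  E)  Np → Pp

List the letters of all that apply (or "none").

R is not reflexive: not w0 R w0.
R is symmetric: every R-edge is matched by its reverse.
R is not transitive: w0 R w3 and w3 R w0 but not w0 R w0.
R is not euclidean: w0 R w3 and w0 R w4 but not w3 R w4.
R is not serial: w1 has no R-successor.
(A) PNp → p (the dual of axiom B) characterises the symmetric frames. R is symmetric — valid.
(B) axiom 5: valid iff R is euclidean. R is not euclidean — not valid.
(C) PPp → Pp is the dual of axiom 4; it is valid on a frame exactly when R is transitive. R is not transitive, so not valid.
(D) the dual of axiom T: valid iff R is reflexive. R is not reflexive — not valid.
(E) Np → Pp is axiom D; it is valid on a frame exactly when R is serial. R is not serial, so not valid.

A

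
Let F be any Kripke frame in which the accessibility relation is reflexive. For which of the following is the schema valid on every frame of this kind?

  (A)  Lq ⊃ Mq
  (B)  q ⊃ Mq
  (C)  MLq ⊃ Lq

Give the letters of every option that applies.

A, B

A reflexive relation is serial.
(A) Lq ⊃ Mq (axiom D) characterises the serial frames. Every such R is serial — valid.
(B) q ⊃ Mq is the dual of axiom T, which corresponds to reflexivity. Every such R is reflexive — valid.
(C) the dual of axiom 5: valid iff R is euclidean. Such an R need not be euclidean — not valid.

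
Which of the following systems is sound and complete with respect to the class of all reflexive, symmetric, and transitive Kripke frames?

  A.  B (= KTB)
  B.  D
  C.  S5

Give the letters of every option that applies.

C

(A) B (= KTB) is determined by the class of reflexive and symmetric frames.
(B) D is determined by the class of serial frames.
(C) S5 is determined by exactly this class.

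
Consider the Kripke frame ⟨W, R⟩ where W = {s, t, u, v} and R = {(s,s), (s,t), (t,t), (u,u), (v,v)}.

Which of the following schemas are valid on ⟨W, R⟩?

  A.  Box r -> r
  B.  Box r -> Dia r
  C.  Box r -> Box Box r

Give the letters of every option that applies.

A, B, C

R is reflexive: each world relates to itself.
R is transitive: R is closed under composition.
R is serial: every world has an R-successor.
(A) Box r -> r is axiom T; it is valid on a frame exactly when R is reflexive. R is reflexive, so valid.
(B) Box r -> Dia r is axiom D; it is valid on a frame exactly when R is serial. R is serial, so valid.
(C) axiom 4: valid iff R is transitive. R is transitive — valid.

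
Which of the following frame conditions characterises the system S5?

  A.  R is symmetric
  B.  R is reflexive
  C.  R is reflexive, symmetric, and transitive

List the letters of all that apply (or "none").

C

(A) this class determines KB, not S5.
(B) this class determines T (= KT), not S5.
(C) S5 is sound and complete for exactly this class.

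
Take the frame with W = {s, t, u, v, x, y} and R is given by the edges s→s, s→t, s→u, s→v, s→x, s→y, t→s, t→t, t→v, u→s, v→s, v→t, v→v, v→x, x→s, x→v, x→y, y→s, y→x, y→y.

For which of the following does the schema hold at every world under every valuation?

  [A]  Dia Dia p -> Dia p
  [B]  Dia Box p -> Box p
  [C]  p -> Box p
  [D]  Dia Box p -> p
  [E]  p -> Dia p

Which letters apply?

R is not reflexive: not u R u.
R is symmetric: every R-edge is matched by its reverse.
R is not transitive: t R s and s R u but not t R u.
R is not euclidean: s R t and s R u but not t R u.
R is not a subset of the identity: s R t with s ≠ t.
(A) Dia Dia p -> Dia p (the dual of axiom 4) characterises the transitive frames. R is not transitive — not valid.
(B) the dual of axiom 5: valid iff R is euclidean. R is not euclidean — not valid.
(C) p -> Box p is valid only on frames where every R-edge is a self-loop. Here R ⊄ identity — not valid.
(D) the dual of axiom B: valid iff R is symmetric. R is symmetric — valid.
(E) the dual of axiom T: valid iff R is reflexive. R is not reflexive — not valid.

D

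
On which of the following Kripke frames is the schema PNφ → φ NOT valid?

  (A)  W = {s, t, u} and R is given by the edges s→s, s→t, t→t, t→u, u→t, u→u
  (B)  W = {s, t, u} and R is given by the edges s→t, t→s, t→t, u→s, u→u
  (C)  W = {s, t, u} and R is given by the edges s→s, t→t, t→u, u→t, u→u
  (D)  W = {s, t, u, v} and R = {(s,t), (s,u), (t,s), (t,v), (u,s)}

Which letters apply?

A, B, D

The schema PNφ → φ is the dual of axiom B; it is valid on a frame iff R is symmetric.
(A) R is not symmetric (s R t but not t R s), so the schema fails here.
(B) R is not symmetric (u R s but not s R u), so the schema fails here.
(C) R is symmetric (every R-edge is matched by its reverse), so the schema is valid here.
(D) R is not symmetric (t R v but not v R t), so the schema fails here.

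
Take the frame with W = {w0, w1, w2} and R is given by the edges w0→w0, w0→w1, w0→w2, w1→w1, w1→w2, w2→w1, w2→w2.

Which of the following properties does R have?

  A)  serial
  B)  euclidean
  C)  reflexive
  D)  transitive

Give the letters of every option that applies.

(A) serial: every world has an R-successor.
(B) not euclidean: w0 R w1 and w0 R w0 but not w1 R w0.
(C) reflexive: each world relates to itself.
(D) transitive: R is closed under composition.

A, C, D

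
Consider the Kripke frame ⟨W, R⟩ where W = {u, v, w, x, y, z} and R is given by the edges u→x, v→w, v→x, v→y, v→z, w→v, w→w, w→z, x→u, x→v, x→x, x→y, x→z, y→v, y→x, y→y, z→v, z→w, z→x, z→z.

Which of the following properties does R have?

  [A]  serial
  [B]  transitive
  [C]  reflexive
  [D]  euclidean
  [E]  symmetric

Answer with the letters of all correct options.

A, E

(A) serial: every world has an R-successor.
(B) not transitive: u R x and x R u but not u R u.
(C) not reflexive: not u R u.
(D) not euclidean: v R w and v R x but not w R x.
(E) symmetric: every R-edge is matched by its reverse.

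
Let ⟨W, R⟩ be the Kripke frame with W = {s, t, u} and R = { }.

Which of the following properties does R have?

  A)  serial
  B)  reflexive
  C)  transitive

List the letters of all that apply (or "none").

(A) not serial: s has no R-successor.
(B) not reflexive: not s R s.
(C) transitive: R is closed under composition.

C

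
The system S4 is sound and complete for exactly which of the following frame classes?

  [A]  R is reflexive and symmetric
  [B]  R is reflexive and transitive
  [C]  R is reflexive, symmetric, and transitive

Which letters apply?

(A) this class determines B (= KTB), not S4.
(B) S4 is sound and complete for exactly this class.
(C) this class determines S5, not S4.

B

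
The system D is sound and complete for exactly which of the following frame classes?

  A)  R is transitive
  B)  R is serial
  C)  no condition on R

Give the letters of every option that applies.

B

(A) this class determines K4, not D.
(B) D is sound and complete for exactly this class.
(C) this class determines K, not D.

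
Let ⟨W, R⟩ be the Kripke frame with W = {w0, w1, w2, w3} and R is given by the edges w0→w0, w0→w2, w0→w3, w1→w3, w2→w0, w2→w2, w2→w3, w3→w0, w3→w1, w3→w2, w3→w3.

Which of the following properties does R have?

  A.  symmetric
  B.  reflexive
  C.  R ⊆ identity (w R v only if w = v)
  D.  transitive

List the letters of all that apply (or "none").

A

(A) symmetric: every R-edge is matched by its reverse.
(B) not reflexive: not w1 R w1.
(C) not ⊆ identity: w0 R w2 with w0 ≠ w2.
(D) not transitive: w0 R w3 and w3 R w1 but not w0 R w1.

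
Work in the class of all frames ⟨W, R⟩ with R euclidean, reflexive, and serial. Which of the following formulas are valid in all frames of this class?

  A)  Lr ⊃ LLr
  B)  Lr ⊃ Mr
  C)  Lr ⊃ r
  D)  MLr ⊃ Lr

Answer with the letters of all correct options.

A relation that is euclidean, reflexive, and serial is also symmetric and transitive.
(A) Lr ⊃ LLr is axiom 4, which corresponds to transitivity. Every such R is transitive — valid.
(B) axiom D: valid iff R is serial. Every such R is serial — valid.
(C) Lr ⊃ r is axiom T; it is valid on a frame exactly when R is reflexive. Every such R is reflexive, so valid.
(D) MLr ⊃ Lr is the dual of axiom 5; it is valid on a frame exactly when R is euclidean. Every such R is euclidean, so valid.

A, B, C, D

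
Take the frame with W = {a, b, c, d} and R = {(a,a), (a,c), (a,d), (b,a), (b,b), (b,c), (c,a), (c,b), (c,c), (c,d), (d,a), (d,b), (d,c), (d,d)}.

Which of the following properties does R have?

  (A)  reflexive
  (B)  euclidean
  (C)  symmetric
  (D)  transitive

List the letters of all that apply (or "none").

A

(A) reflexive: each world relates to itself.
(B) not euclidean: b R a and b R b but not a R b.
(C) not symmetric: b R a but not a R b.
(D) not transitive: a R c and c R b but not a R b.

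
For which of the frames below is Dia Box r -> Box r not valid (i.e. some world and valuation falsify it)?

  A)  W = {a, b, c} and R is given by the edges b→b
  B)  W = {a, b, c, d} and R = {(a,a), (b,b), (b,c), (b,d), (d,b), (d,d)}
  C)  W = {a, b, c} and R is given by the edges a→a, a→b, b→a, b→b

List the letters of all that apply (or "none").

The schema Dia Box r -> Box r is the dual of axiom 5; it is valid on a frame iff R is euclidean.
(A) R is euclidean (any two R-successors of the same world are R-related), so the schema is valid here.
(B) R is not euclidean (b R c and b R b but not c R b), so the schema fails here.
(C) R is euclidean (any two R-successors of the same world are R-related), so the schema is valid here.

B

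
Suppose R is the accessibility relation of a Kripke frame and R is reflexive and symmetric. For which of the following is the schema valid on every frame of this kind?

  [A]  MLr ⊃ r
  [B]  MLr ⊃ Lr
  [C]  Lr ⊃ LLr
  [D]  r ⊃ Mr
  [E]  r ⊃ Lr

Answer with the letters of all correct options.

A, D

Reflexive relations are serial.
(A) MLr ⊃ r is the dual of axiom B, which corresponds to symmetry. Every such R is symmetric — valid.
(B) MLr ⊃ Lr is the dual of axiom 5, which corresponds to the euclidean property. Such an R need not be euclidean — not valid.
(C) Lr ⊃ LLr is axiom 4, which corresponds to transitivity. Such an R need not be transitive — not valid.
(D) the dual of axiom T: valid iff R is reflexive. Every such R is reflexive — valid.
(E) r ⊃ Lr is equivalent to ◇p→p; it holds exactly when R ⊆ identity. Such an R need not be a subset of the identity — not valid.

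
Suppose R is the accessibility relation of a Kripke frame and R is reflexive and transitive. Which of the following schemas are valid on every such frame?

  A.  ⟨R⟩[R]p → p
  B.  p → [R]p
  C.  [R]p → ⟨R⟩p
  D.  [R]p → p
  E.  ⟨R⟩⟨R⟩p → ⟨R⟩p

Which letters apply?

C, D, E

Reflexive relations are serial.
(A) ⟨R⟩[R]p → p (the dual of axiom B) characterises the symmetric frames. Such an R need not be symmetric — not valid.
(B) p → [R]p is valid only on frames where every R-edge is a self-loop. Such an R need not be a subset of the identity — not valid.
(C) axiom D: valid iff R is serial. Every such R is serial — valid.
(D) axiom T: valid iff R is reflexive. Every such R is reflexive — valid.
(E) ⟨R⟩⟨R⟩p → ⟨R⟩p is the dual of axiom 4, which corresponds to transitivity. Every such R is transitive — valid.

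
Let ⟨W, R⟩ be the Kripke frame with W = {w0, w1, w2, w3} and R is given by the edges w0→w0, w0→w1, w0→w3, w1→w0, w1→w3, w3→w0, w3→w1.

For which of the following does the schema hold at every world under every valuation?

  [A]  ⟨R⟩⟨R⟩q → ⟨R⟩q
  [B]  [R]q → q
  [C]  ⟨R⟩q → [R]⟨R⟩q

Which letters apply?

none

R is not reflexive: not w1 R w1.
R is not transitive: w1 R w0 and w0 R w1 but not w1 R w1.
R is not euclidean: w0 R w1 and w0 R w1 but not w1 R w1.
(A) ⟨R⟩⟨R⟩q → ⟨R⟩q (the dual of axiom 4) characterises the transitive frames. R is not transitive — not valid.
(B) [R]q → q is axiom T, which corresponds to reflexivity. R is not reflexive — not valid.
(C) ⟨R⟩q → [R]⟨R⟩q (axiom 5) characterises the euclidean frames. R is not euclidean — not valid.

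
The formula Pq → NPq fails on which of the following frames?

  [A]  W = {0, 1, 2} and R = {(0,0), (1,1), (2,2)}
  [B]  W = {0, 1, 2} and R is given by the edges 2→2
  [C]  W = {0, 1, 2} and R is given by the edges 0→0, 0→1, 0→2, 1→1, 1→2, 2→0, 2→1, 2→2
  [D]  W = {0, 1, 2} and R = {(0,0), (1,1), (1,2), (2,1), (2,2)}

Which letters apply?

C

The schema Pq → NPq is axiom 5; it is valid on a frame iff R is euclidean.
(A) R is euclidean (any two R-successors of the same world are R-related), so the schema is valid here.
(B) R is euclidean (any two R-successors of the same world are R-related), so the schema is valid here.
(C) R is not euclidean (0 R 1 and 0 R 0 but not 1 R 0), so the schema fails here.
(D) R is euclidean (any two R-successors of the same world are R-related), so the schema is valid here.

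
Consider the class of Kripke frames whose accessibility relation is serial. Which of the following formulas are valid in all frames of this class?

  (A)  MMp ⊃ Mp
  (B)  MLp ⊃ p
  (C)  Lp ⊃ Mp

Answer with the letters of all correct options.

(A) the dual of axiom 4: valid iff R is transitive. Such an R need not be transitive — not valid.
(B) MLp ⊃ p (the dual of axiom B) characterises the symmetric frames. Such an R need not be symmetric — not valid.
(C) Lp ⊃ Mp (axiom D) characterises the serial frames. Every such R is serial — valid.

C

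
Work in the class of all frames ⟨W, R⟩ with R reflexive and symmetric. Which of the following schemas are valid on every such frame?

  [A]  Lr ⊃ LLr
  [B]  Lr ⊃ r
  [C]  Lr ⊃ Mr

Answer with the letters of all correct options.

B, C

Reflexive relations are serial.
(A) Lr ⊃ LLr is axiom 4, which corresponds to transitivity. Such an R need not be transitive — not valid.
(B) Lr ⊃ r is axiom T, which corresponds to reflexivity. Every such R is reflexive — valid.
(C) Lr ⊃ Mr is axiom D; it is valid on a frame exactly when R is serial. Every such R is serial, so valid.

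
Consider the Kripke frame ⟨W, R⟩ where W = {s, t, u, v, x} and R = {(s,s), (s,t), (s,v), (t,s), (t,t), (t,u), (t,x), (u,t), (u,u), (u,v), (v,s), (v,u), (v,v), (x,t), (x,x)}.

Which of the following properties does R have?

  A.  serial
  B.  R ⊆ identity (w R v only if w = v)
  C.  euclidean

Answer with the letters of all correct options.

(A) serial: every world has an R-successor.
(B) not ⊆ identity: s R t with s ≠ t.
(C) not euclidean: s R t and s R v but not t R v.

A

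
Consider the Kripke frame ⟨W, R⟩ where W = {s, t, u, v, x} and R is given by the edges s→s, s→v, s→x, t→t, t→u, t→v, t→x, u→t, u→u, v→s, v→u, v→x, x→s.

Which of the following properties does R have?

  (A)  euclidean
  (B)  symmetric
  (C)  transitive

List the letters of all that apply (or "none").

(A) not euclidean: s R x and s R v but not x R v.
(B) not symmetric: t R v but not v R t.
(C) not transitive: s R v and v R u but not s R u.

none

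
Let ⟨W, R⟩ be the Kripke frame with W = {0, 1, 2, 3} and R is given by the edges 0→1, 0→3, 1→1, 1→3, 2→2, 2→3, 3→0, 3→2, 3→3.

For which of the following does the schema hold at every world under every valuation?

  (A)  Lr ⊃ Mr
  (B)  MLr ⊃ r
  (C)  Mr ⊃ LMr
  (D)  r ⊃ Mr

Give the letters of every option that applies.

R is not reflexive: not 0 R 0.
R is not symmetric: 0 R 1 but not 1 R 0.
R is not euclidean: 0 R 3 and 0 R 1 but not 3 R 1.
R is serial: every world has an R-successor.
(A) Lr ⊃ Mr (axiom D) characterises the serial frames. R is serial — valid.
(B) MLr ⊃ r is the dual of axiom B, which corresponds to symmetry. R is not symmetric — not valid.
(C) Mr ⊃ LMr (axiom 5) characterises the euclidean frames. R is not euclidean — not valid.
(D) r ⊃ Mr (the dual of axiom T) characterises the reflexive frames. R is not reflexive — not valid.

A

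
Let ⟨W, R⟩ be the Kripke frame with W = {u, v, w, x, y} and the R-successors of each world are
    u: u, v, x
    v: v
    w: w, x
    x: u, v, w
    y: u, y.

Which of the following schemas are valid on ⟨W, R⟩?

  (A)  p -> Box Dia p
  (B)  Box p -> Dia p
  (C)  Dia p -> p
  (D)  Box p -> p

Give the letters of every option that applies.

B

R is not reflexive: not x R x.
R is not symmetric: u R v but not v R u.
R is serial: every world has an R-successor.
R is not a subset of the identity: u R v with u ≠ v.
(A) p -> Box Dia p is axiom B, which corresponds to symmetry. R is not symmetric — not valid.
(B) axiom D: valid iff R is serial. R is serial — valid.
(C) Dia p -> p is the converse of T; it holds exactly when R ⊆ identity. Here R ⊄ identity — not valid.
(D) Box p -> p is axiom T; it is valid on a frame exactly when R is reflexive. R is not reflexive, so not valid.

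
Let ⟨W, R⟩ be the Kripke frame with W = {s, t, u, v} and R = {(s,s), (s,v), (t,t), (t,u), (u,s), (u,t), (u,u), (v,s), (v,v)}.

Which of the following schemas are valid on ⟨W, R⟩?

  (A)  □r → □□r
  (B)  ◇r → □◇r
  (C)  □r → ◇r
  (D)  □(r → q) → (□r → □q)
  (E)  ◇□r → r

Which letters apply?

C, D

R is not symmetric: u R s but not s R u.
R is not transitive: t R u and u R s but not t R s.
R is not euclidean: u R s and u R t but not s R t.
R is serial: every world has an R-successor.
(A) □r → □□r is axiom 4; it is valid on a frame exactly when R is transitive. R is not transitive, so not valid.
(B) ◇r → □◇r is axiom 5; it is valid on a frame exactly when R is euclidean. R is not euclidean, so not valid.
(C) □r → ◇r (axiom D) characterises the serial frames. R is serial — valid.
(D) □(r → q) → (□r → □q) is axiom K, valid on every Kripke frame — valid.
(E) the dual of axiom B: valid iff R is symmetric. R is not symmetric — not valid.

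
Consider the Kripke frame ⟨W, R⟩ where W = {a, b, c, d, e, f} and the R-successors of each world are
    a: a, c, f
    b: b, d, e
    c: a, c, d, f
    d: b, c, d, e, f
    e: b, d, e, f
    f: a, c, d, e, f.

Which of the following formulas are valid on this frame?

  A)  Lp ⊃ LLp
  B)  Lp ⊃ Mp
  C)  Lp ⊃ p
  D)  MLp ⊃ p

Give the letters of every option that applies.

R is reflexive: each world relates to itself.
R is symmetric: every R-edge is matched by its reverse.
R is not transitive: a R c and c R d but not a R d.
R is serial: every world has an R-successor.
(A) Lp ⊃ LLp (axiom 4) characterises the transitive frames. R is not transitive — not valid.
(B) Lp ⊃ Mp is axiom D, which corresponds to seriality. R is serial — valid.
(C) Lp ⊃ p is axiom T; it is valid on a frame exactly when R is reflexive. R is reflexive, so valid.
(D) MLp ⊃ p is the dual of axiom B, which corresponds to symmetry. R is symmetric — valid.

B, C, D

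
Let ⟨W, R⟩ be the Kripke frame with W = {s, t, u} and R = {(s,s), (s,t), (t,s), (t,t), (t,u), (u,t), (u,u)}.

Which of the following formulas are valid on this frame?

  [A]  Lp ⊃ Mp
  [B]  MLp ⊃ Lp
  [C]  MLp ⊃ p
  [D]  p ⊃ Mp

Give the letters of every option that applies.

A, C, D

R is reflexive: each world relates to itself.
R is symmetric: every R-edge is matched by its reverse.
R is not euclidean: t R s and t R u but not s R u.
R is serial: every world has an R-successor.
(A) Lp ⊃ Mp is axiom D, which corresponds to seriality. R is serial — valid.
(B) the dual of axiom 5: valid iff R is euclidean. R is not euclidean — not valid.
(C) MLp ⊃ p (the dual of axiom B) characterises the symmetric frames. R is symmetric — valid.
(D) p ⊃ Mp is the dual of axiom T, which corresponds to reflexivity. R is reflexive — valid.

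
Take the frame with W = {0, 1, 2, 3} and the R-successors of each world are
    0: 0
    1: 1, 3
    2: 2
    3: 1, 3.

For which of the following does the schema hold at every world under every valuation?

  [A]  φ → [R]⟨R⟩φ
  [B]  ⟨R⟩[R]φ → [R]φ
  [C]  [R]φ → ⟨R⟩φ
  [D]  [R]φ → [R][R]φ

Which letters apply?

A, B, C, D

R is symmetric: every R-edge is matched by its reverse.
R is transitive: R is closed under composition.
R is euclidean: any two R-successors of the same world are R-related.
R is serial: every world has an R-successor.
(A) φ → [R]⟨R⟩φ is axiom B; it is valid on a frame exactly when R is symmetric. R is symmetric, so valid.
(B) ⟨R⟩[R]φ → [R]φ is the dual of axiom 5, which corresponds to the euclidean property. R is euclidean — valid.
(C) [R]φ → ⟨R⟩φ is axiom D; it is valid on a frame exactly when R is serial. R is serial, so valid.
(D) [R]φ → [R][R]φ is axiom 4; it is valid on a frame exactly when R is transitive. R is transitive, so valid.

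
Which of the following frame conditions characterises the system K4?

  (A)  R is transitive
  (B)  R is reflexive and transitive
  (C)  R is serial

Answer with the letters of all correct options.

(A) K4 is sound and complete for exactly this class.
(B) this class determines S4, not K4.
(C) this class determines D, not K4.

A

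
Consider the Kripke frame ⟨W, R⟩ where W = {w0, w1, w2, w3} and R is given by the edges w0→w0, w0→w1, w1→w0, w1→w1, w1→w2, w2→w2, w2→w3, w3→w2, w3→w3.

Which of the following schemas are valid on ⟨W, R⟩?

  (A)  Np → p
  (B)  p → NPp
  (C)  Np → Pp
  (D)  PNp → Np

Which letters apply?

A, C

R is reflexive: each world relates to itself.
R is not symmetric: w1 R w2 but not w2 R w1.
R is not euclidean: w1 R w0 and w1 R w2 but not w0 R w2.
R is serial: every world has an R-successor.
(A) Np → p (axiom T) characterises the reflexive frames. R is reflexive — valid.
(B) axiom B: valid iff R is symmetric. R is not symmetric — not valid.
(C) Np → Pp is axiom D, which corresponds to seriality. R is serial — valid.
(D) the dual of axiom 5: valid iff R is euclidean. R is not euclidean — not valid.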